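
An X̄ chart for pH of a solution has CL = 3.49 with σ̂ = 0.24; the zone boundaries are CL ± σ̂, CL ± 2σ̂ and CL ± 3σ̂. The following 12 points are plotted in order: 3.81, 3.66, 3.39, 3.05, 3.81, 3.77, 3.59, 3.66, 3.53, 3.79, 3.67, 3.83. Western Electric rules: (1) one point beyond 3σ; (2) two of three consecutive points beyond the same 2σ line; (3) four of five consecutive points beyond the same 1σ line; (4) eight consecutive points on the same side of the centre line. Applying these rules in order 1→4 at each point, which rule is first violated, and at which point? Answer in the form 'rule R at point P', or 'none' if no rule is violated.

Zone of each point (C = within 1σ̂, B = 1σ̂–2σ̂, A = 2σ̂–3σ̂, * = beyond 3σ̂; sign = side of CL): 1:+B, 2:+C, 3:-C, 4:-B, 5:+B, 6:+B, 7:+C, 8:+C, 9:+C, 10:+B, 11:+C, 12:+B
Rule 4 (eight consecutive points on the same side of the centre line) is satisfied at point 12.

rule 4 at point 12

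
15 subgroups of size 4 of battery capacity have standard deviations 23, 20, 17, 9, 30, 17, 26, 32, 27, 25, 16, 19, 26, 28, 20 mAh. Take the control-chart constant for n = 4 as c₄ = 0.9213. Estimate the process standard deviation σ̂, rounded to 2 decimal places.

s̄ = (23 + 20 + 17 + 9 + 30 + 17 + 26 + 32 + 27 + 25 + 16 + 19 + 26 + 28 + 20) / 15 = 22.3333
σ̂ = s̄ / c₄ = 22.3333 / 0.9213 = 24.2411

24.24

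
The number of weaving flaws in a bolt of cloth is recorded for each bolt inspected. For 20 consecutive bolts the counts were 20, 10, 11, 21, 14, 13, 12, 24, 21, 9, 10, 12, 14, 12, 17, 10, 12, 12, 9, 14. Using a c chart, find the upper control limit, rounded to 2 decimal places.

25.01

c̄ = (20 + 10 + 11 + 21 + 14 + 13 + 12 + 24 + 21 + 9 + 10 + 12 + 14 + 12 + 17 + 10 + 12 + 12 + 9 + 14) / 20 = 277 / 20 = 13.8500
UCL = c̄ + 3√c̄ = 13.8500 + 3 × √13.8500 = 13.8500 + 3 × 3.7216 = 25.0147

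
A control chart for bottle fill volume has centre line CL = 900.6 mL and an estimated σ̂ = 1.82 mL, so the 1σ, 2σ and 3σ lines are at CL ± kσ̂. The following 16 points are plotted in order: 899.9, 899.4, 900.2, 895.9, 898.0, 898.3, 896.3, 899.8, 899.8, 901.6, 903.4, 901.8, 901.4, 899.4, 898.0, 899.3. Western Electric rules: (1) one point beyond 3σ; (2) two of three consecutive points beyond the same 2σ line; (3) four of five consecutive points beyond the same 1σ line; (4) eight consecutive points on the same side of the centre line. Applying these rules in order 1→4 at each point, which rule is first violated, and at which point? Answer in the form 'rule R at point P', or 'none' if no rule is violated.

Zone of each point (C = within 1σ̂, B = 1σ̂–2σ̂, A = 2σ̂–3σ̂, * = beyond 3σ̂; sign = side of CL): 1:-C, 2:-C, 3:-C, 4:-A, 5:-B, 6:-B, 7:-A, 8:-C, 9:-C, 10:+C, 11:+B, 12:+C, 13:+C, 14:-C, 15:-B, 16:-C
Rule 3 (four of five consecutive points beyond the same 1σ limit) is satisfied at point 7.

rule 3 at point 7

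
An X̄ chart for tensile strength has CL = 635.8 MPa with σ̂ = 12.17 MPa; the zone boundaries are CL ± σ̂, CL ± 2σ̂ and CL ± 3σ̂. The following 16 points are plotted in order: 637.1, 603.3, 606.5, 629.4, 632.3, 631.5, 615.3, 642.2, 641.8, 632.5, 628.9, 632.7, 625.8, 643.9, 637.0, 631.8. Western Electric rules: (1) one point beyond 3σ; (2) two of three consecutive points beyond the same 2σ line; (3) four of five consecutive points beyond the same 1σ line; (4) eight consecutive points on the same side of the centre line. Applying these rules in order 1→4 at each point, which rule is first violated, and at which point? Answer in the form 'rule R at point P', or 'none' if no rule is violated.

Zone of each point (C = within 1σ̂, B = 1σ̂–2σ̂, A = 2σ̂–3σ̂, * = beyond 3σ̂; sign = side of CL): 1:+C, 2:-A, 3:-A, 4:-C, 5:-C, 6:-C, 7:-B, 8:+C, 9:+C, 10:-C, 11:-C, 12:-C, 13:-C, 14:+C, 15:+C, 16:-C
Rule 2 (two of three consecutive points beyond the same 2σ limit) is satisfied at point 3.

rule 2 at point 3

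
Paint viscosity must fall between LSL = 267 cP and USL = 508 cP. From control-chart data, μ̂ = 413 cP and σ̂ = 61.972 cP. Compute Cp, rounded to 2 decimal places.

0.65

Cp = (USL − LSL) / (6σ̂) = (508 − 267) / (6 × 61.972) = 241.0000 / 371.8320 = 0.6481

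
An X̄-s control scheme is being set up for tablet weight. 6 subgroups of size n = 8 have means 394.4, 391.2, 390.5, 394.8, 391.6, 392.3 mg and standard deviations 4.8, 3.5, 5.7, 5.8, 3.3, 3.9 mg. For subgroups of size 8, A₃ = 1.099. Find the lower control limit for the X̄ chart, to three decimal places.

387.521

X̄̄ = (394.4 + 391.2 + 390.5 + 394.8 + 391.6 + 392.3) / 6 = 392.4667
s̄ = (4.8 + 3.5 + 5.7 + 5.8 + 3.3 + 3.9) / 6 = 4.5000
LCL = X̄̄ − A₃·s̄ = 392.4667 − 1.099 × 4.5000 = 387.5212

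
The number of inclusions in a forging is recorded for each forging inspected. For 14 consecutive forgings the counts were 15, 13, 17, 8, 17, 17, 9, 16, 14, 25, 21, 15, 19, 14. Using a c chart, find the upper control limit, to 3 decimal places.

c̄ = (15 + 13 + 17 + 8 + 17 + 17 + 9 + 16 + 14 + 25 + 21 + 15 + 19 + 14) / 14 = 220 / 14 = 15.7143
UCL = c̄ + 3√c̄ = 15.7143 + 3 × √15.7143 = 15.7143 + 3 × 3.9641 = 27.6067

27.607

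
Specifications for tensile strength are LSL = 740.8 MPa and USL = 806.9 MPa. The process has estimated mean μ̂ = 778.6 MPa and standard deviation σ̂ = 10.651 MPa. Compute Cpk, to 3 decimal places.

0.886

Cpu = (USL − μ̂) / (3σ̂) = (806.9 − 778.6) / (3 × 10.651) = 0.8857; Cpl = (μ̂ − LSL) / (3σ̂) = (778.6 − 740.8) / (3 × 10.651) = 1.1830; Cpk = min(Cpu, Cpl) = 0.8857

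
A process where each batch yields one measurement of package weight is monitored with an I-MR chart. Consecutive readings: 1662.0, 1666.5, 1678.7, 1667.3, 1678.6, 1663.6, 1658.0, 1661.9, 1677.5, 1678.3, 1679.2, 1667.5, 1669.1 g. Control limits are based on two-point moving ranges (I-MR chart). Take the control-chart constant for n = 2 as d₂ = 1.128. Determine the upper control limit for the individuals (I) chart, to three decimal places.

X̄ = (1662.0 + 1666.5 + 1678.7 + 1667.3 + 1678.6 + 1663.6 + 1658.0 + 1661.9 + 1677.5 + 1678.3 + 1679.2 + 1667.5 + 1669.1) / 13 = 1669.8615
Moving ranges: 4.5, 12.2, 11.4, 11.3, 15.0, 5.6, 3.9, 15.6, 0.8, 0.9, 11.7, 1.6; M̄R̄ = 94.5000 / 12 = 7.8750
UCL = X̄ + 3·M̄R̄/d₂ = 1669.8615 + 3 × 7.8750 / 1.128 = 1690.8057

1690.806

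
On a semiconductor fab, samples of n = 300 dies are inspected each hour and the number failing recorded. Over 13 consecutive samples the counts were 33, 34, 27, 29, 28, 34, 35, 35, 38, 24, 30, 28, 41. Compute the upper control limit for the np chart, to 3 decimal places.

48.040

p̄ = Σdᵢ / (k·n) = 416 / (13 × 300) = 0.10667
UCL = np̄ + 3·√(np̄(1−p̄)) = 32.0000 + 3 × √(32.0000×0.89333) = 32.0000 + 3 × 5.3467 = 48.0400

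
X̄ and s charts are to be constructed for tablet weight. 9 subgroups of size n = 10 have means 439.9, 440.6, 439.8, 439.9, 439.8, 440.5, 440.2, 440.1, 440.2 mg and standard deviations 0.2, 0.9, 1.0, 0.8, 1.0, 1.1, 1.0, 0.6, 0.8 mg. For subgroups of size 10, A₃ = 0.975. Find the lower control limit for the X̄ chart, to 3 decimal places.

439.309

X̄̄ = (439.9 + 440.6 + 439.8 + 439.9 + 439.8 + 440.5 + 440.2 + 440.1 + 440.2) / 9 = 440.1111
s̄ = (0.2 + 0.9 + 1.0 + 0.8 + 1.0 + 1.1 + 1.0 + 0.6 + 0.8) / 9 = 0.8222
LCL = X̄̄ − A₃·s̄ = 440.1111 − 0.975 × 0.8222 = 439.3094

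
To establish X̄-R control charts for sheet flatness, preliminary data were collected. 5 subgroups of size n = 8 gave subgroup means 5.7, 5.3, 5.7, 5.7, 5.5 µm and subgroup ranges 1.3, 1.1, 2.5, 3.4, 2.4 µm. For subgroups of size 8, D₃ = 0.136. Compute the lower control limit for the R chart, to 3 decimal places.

0.291

R̄ = (1.3 + 1.1 + 2.5 + 3.4 + 2.4) / 5 = 10.7000 / 5 = 2.1400
LCL_R = D₃·R̄ = 0.136 × 2.1400 = 0.2910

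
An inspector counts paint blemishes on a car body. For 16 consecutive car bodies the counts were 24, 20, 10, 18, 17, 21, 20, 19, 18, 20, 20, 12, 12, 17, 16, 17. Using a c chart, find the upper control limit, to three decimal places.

30.135

c̄ = (24 + 20 + 10 + 18 + 17 + 21 + 20 + 19 + 18 + 20 + 20 + 12 + 12 + 17 + 16 + 17) / 16 = 281 / 16 = 17.5625
UCL = c̄ + 3√c̄ = 17.5625 + 3 × √17.5625 = 17.5625 + 3 × 4.1908 = 30.1348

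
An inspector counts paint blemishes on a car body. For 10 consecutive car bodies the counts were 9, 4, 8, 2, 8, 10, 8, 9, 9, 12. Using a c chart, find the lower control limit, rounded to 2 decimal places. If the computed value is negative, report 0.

c̄ = (9 + 4 + 8 + 2 + 8 + 10 + 8 + 9 + 9 + 12) / 10 = 79 / 10 = 7.9000
LCL = c̄ − 3√c̄ = 7.9000 − 3 × 2.8107 = -0.5321 → 0 (cannot be negative)

0.00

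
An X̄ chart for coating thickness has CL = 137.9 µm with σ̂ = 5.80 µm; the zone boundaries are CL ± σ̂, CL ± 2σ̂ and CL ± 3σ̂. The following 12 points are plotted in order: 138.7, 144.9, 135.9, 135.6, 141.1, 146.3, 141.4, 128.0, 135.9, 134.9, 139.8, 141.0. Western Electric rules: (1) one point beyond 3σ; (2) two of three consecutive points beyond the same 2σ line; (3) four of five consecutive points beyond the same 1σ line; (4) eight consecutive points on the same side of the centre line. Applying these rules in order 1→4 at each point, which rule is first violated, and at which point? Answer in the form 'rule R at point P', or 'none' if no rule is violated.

Zone of each point (C = within 1σ̂, B = 1σ̂–2σ̂, A = 2σ̂–3σ̂, * = beyond 3σ̂; sign = side of CL): 1:+C, 2:+B, 3:-C, 4:-C, 5:+C, 6:+B, 7:+C, 8:-B, 9:-C, 10:-C, 11:+C, 12:+C
No rule fires across all 12 points.

none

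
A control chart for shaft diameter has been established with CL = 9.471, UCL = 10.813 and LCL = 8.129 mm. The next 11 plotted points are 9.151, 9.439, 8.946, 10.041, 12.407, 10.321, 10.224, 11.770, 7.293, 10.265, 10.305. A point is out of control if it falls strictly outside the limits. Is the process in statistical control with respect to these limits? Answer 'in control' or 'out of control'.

Compare each point to [8.129, 10.813]: sample 5 = 12.407 > UCL; sample 8 = 11.770 > UCL; sample 9 = 7.293 < LCL.

out of control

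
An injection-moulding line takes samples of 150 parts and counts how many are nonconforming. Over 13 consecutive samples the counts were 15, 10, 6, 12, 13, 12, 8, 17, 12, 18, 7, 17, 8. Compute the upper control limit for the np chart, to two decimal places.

21.86

p̄ = Σdᵢ / (k·n) = 155 / (13 × 150) = 0.07949
UCL = np̄ + 3·√(np̄(1−p̄)) = 11.9231 + 3 × √(11.9231×0.92051) = 11.9231 + 3 × 3.3129 = 21.8618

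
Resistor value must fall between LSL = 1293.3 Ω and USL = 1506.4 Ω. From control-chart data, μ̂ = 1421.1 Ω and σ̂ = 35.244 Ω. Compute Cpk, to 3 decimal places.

Cpu = (USL − μ̂) / (3σ̂) = (1506.4 − 1421.1) / (3 × 35.244) = 0.8068; Cpl = (μ̂ − LSL) / (3σ̂) = (1421.1 − 1293.3) / (3 × 35.244) = 1.2087; Cpk = min(Cpu, Cpl) = 0.8068

0.807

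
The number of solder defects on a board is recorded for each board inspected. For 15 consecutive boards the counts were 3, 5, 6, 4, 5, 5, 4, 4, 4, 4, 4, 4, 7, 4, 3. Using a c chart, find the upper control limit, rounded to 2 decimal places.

c̄ = (3 + 5 + 6 + 4 + 5 + 5 + 4 + 4 + 4 + 4 + 4 + 4 + 7 + 4 + 3) / 15 = 66 / 15 = 4.4000
UCL = c̄ + 3√c̄ = 4.4000 + 3 × √4.4000 = 4.4000 + 3 × 2.0976 = 10.6929

10.69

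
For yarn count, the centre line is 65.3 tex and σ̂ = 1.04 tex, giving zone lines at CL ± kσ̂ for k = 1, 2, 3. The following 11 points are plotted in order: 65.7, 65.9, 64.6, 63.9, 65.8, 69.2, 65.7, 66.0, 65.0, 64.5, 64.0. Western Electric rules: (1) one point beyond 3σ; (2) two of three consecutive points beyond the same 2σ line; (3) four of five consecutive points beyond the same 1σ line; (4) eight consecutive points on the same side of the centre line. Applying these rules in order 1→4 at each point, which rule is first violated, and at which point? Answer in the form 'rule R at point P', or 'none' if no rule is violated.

rule 1 at point 6

Zone of each point (C = within 1σ̂, B = 1σ̂–2σ̂, A = 2σ̂–3σ̂, * = beyond 3σ̂; sign = side of CL): 1:+C, 2:+C, 3:-C, 4:-B, 5:+C, 6:+*, 7:+C, 8:+C, 9:-C, 10:-C, 11:-B
Rule 1 (one point beyond the 3σ limits) is satisfied at point 6.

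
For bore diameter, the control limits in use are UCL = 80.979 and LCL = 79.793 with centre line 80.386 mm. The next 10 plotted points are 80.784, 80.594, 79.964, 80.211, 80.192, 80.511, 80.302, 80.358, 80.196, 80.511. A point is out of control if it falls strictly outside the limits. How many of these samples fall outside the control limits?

All 10 points lie within [79.793, 80.979].

0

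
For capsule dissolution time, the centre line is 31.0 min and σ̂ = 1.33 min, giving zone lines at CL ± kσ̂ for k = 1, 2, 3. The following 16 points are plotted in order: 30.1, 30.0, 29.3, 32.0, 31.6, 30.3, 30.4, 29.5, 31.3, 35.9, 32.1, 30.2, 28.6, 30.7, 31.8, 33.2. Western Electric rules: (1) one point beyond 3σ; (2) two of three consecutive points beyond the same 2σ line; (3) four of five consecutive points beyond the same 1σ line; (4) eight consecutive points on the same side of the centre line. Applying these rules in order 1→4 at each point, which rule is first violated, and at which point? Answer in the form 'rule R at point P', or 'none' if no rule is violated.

rule 1 at point 10

Zone of each point (C = within 1σ̂, B = 1σ̂–2σ̂, A = 2σ̂–3σ̂, * = beyond 3σ̂; sign = side of CL): 1:-C, 2:-C, 3:-B, 4:+C, 5:+C, 6:-C, 7:-C, 8:-B, 9:+C, 10:+*, 11:+C, 12:-C, 13:-B, 14:-C, 15:+C, 16:+B
Rule 1 (one point beyond the 3σ limits) is satisfied at point 10.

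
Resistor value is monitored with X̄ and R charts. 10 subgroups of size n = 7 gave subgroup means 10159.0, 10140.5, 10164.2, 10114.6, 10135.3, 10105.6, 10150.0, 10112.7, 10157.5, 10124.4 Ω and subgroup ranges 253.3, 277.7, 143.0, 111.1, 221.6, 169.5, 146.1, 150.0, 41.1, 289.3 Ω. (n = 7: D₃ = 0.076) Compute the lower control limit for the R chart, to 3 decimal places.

13.701

R̄ = (253.3 + 277.7 + 143.0 + 111.1 + 221.6 + 169.5 + 146.1 + 150.0 + 41.1 + 289.3) / 10 = 1802.7000 / 10 = 180.2700
LCL_R = D₃·R̄ = 0.076 × 180.2700 = 13.7005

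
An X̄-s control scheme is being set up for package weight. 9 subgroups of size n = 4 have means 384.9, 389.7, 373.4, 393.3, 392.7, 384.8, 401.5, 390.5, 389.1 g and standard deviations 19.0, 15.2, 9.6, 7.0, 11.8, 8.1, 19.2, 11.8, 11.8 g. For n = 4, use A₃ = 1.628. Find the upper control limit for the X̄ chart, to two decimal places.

X̄̄ = (384.9 + 389.7 + 373.4 + 393.3 + 392.7 + 384.8 + 401.5 + 390.5 + 389.1) / 9 = 388.8778
s̄ = (19.0 + 15.2 + 9.6 + 7.0 + 11.8 + 8.1 + 19.2 + 11.8 + 11.8) / 9 = 12.6111
UCL = X̄̄ + A₃·s̄ = 388.8778 + 1.628 × 12.6111 = 409.4087

409.41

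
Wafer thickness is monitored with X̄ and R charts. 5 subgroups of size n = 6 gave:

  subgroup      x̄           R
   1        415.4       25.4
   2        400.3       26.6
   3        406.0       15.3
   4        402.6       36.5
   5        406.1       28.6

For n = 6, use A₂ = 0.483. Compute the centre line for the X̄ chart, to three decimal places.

X̄̄ = (415.4 + 400.3 + 406.0 + 402.6 + 406.1) / 5 = 2030.4000 / 5 = 406.0800
CL = X̄̄ = 406.0800

406.080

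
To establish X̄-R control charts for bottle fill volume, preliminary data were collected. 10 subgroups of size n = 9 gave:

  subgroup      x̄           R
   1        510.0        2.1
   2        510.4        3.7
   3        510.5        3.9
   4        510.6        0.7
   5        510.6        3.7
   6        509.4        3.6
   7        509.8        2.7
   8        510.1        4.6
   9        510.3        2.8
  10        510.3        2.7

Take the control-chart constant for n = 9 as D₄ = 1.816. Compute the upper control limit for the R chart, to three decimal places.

5.539

R̄ = (2.1 + 3.7 + 3.9 + 0.7 + 3.7 + 3.6 + 2.7 + 4.6 + 2.8 + 2.7) / 10 = 30.5000 / 10 = 3.0500
UCL_R = D₄·R̄ = 1.816 × 3.0500 = 5.5388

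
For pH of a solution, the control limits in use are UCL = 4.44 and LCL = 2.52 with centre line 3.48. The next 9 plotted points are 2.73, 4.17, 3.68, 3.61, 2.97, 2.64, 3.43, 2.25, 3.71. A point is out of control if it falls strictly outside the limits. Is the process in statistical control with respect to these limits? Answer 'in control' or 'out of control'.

Compare each point to [2.52, 4.44]: sample 8 = 2.25 < LCL.

out of control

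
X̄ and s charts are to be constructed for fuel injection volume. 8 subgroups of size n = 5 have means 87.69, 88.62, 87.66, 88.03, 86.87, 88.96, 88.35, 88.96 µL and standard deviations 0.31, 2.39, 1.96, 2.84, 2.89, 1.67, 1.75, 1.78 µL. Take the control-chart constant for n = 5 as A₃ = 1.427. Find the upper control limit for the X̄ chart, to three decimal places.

X̄̄ = (87.69 + 88.62 + 87.66 + 88.03 + 86.87 + 88.96 + 88.35 + 88.96) / 8 = 88.1425
s̄ = (0.31 + 2.39 + 1.96 + 2.84 + 2.89 + 1.67 + 1.75 + 1.78) / 8 = 1.9487
UCL = X̄̄ + A₃·s̄ = 88.1425 + 1.427 × 1.9487 = 90.9234

90.923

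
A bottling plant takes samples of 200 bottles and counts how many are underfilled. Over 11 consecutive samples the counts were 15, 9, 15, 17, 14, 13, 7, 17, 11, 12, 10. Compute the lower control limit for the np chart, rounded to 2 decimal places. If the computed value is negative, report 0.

2.37

p̄ = Σdᵢ / (k·n) = 140 / (11 × 200) = 0.06364
LCL = np̄ − 3·√(np̄(1−p̄)) = 12.7273 − 3 × 3.4522 = 2.3708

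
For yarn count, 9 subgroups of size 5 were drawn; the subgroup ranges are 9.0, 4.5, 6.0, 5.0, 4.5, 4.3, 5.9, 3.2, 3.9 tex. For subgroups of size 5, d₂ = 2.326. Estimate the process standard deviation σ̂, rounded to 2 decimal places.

R̄ = (9.0 + 4.5 + 6.0 + 5.0 + 4.5 + 4.3 + 5.9 + 3.2 + 3.9) / 9 = 5.1444
σ̂ = R̄ / d₂ = 5.1444 / 2.326 = 2.2117

2.21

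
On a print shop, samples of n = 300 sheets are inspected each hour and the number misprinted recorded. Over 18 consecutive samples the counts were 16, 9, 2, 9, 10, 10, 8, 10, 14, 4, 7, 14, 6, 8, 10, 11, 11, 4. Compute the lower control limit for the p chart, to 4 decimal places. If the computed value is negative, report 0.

0.0006

p̄ = Σdᵢ / (k·n) = 163 / (18 × 300) = 0.03019
LCL = p̄ − 3·√(p̄(1−p̄)/n) = 0.03019 − 3 × 0.00988 = 0.00055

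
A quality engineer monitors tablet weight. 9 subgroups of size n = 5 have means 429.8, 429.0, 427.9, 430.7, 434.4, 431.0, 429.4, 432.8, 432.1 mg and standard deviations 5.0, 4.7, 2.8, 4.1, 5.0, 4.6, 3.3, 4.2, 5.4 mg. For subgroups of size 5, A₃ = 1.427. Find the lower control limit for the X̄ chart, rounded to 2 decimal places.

424.59

X̄̄ = (429.8 + 429.0 + 427.9 + 430.7 + 434.4 + 431.0 + 429.4 + 432.8 + 432.1) / 9 = 430.7889
s̄ = (5.0 + 4.7 + 2.8 + 4.1 + 5.0 + 4.6 + 3.3 + 4.2 + 5.4) / 9 = 4.3444
LCL = X̄̄ − A₃·s̄ = 430.7889 − 1.427 × 4.3444 = 424.5894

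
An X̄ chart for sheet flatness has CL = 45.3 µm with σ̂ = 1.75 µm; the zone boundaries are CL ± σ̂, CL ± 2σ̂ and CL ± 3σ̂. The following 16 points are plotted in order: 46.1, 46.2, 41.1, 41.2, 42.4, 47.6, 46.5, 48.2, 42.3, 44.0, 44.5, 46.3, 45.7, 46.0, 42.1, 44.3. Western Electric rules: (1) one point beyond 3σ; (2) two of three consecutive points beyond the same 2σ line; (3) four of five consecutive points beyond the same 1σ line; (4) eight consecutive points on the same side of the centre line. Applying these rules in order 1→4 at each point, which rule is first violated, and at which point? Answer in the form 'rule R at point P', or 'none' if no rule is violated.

Zone of each point (C = within 1σ̂, B = 1σ̂–2σ̂, A = 2σ̂–3σ̂, * = beyond 3σ̂; sign = side of CL): 1:+C, 2:+C, 3:-A, 4:-A, 5:-B, 6:+B, 7:+C, 8:+B, 9:-B, 10:-C, 11:-C, 12:+C, 13:+C, 14:+C, 15:-B, 16:-C
Rule 2 (two of three consecutive points beyond the same 2σ limit) is satisfied at point 4.

rule 2 at point 4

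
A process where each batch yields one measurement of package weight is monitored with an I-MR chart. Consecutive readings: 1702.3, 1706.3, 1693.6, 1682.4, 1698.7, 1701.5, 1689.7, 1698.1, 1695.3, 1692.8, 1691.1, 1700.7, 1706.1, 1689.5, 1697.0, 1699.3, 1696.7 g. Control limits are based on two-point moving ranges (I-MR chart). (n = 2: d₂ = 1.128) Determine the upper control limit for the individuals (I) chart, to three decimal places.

1716.183

X̄ = (1702.3 + 1706.3 + 1693.6 + 1682.4 + 1698.7 + 1701.5 + 1689.7 + 1698.1 + 1695.3 + 1692.8 + 1691.1 + 1700.7 + 1706.1 + 1689.5 + 1697.0 + 1699.3 + 1696.7) / 17 = 1696.5353
Moving ranges: 4.0, 12.7, 11.2, 16.3, 2.8, 11.8, 8.4, 2.8, 2.5, 1.7, 9.6, 5.4, 16.6, 7.5, 2.3, 2.6; M̄R̄ = 118.2000 / 16 = 7.3875
UCL = X̄ + 3·M̄R̄/d₂ = 1696.5353 + 3 × 7.3875 / 1.128 = 1716.1829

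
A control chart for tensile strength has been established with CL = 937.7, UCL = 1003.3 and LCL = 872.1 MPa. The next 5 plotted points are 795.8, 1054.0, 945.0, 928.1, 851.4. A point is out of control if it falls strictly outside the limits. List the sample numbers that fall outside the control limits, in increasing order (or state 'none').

Compare each point to [872.1, 1003.3]: sample 1 = 795.8 < LCL; sample 2 = 1054.0 > UCL; sample 5 = 851.4 < LCL.

1, 2, 5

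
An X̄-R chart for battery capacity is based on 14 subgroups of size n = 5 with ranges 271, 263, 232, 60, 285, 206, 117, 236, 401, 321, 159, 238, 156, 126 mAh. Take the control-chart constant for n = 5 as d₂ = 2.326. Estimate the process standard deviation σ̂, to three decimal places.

R̄ = (271 + 263 + 232 + 60 + 285 + 206 + 117 + 236 + 401 + 321 + 159 + 238 + 156 + 126) / 14 = 219.3571
σ̂ = R̄ / d₂ = 219.3571 / 2.326 = 94.3066

94.307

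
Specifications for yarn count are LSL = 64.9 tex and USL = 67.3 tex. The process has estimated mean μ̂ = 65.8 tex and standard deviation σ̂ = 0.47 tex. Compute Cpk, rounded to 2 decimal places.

0.64

Cpu = (USL − μ̂) / (3σ̂) = (67.3 − 65.8) / (3 × 0.47) = 1.0638; Cpl = (μ̂ − LSL) / (3σ̂) = (65.8 − 64.9) / (3 × 0.47) = 0.6383; Cpk = min(Cpu, Cpl) = 0.6383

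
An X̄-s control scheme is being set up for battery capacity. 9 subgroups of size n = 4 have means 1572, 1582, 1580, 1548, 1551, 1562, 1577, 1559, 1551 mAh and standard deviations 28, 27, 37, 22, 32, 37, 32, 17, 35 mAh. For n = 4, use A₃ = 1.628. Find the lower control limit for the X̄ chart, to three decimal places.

1516.369

X̄̄ = (1572 + 1582 + 1580 + 1548 + 1551 + 1562 + 1577 + 1559 + 1551) / 9 = 1564.6667
s̄ = (28 + 27 + 37 + 22 + 32 + 37 + 32 + 17 + 35) / 9 = 29.6667
LCL = X̄̄ − A₃·s̄ = 1564.6667 − 1.628 × 29.6667 = 1516.3693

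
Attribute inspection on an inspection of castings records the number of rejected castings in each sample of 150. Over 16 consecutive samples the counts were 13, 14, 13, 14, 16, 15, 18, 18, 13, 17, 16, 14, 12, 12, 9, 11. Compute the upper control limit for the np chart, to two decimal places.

p̄ = Σdᵢ / (k·n) = 225 / (16 × 150) = 0.09375
UCL = np̄ + 3·√(np̄(1−p̄)) = 14.0625 + 3 × √(14.0625×0.90625) = 14.0625 + 3 × 3.5699 = 24.7722

24.77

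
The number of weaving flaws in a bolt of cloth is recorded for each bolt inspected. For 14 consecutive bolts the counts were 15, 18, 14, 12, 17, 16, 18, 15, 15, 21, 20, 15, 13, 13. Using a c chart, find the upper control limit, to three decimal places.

27.803

c̄ = (15 + 18 + 14 + 12 + 17 + 16 + 18 + 15 + 15 + 21 + 20 + 15 + 13 + 13) / 14 = 222 / 14 = 15.8571
UCL = c̄ + 3√c̄ = 15.8571 + 3 × √15.8571 = 15.8571 + 3 × 3.9821 = 27.8035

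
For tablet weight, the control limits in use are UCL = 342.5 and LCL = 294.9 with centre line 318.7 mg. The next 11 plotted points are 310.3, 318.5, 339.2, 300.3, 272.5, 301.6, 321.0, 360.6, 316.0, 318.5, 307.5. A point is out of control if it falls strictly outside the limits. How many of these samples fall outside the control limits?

2

Compare each point to [294.9, 342.5]: sample 5 = 272.5 < LCL; sample 8 = 360.6 > UCL.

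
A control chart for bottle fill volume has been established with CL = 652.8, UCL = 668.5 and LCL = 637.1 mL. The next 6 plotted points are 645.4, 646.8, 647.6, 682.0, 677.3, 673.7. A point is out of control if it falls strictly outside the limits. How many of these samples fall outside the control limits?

Compare each point to [637.1, 668.5]: sample 4 = 682.0 > UCL; sample 5 = 677.3 > UCL; sample 6 = 673.7 > UCL.

3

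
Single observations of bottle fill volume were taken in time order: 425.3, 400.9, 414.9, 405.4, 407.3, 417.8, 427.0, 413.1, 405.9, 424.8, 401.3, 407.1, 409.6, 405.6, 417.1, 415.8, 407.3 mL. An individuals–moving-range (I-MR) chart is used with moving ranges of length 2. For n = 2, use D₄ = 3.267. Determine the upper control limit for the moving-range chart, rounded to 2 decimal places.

34.02

Moving ranges: 24.4, 14.0, 9.5, 1.9, 10.5, 9.2, 13.9, 7.2, 18.9, 23.5, 5.8, 2.5, 4.0, 11.5, 1.3, 8.5; M̄R̄ = 166.6000 / 16 = 10.4125
UCL_MR = D₄·M̄R̄ = 3.267 × 10.4125 = 34.0176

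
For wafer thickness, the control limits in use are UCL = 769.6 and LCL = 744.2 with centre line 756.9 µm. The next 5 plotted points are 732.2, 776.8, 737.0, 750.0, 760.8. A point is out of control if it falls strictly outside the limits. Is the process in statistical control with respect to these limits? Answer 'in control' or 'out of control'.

Compare each point to [744.2, 769.6]: sample 1 = 732.2 < LCL; sample 2 = 776.8 > UCL; sample 3 = 737.0 < LCL.

out of control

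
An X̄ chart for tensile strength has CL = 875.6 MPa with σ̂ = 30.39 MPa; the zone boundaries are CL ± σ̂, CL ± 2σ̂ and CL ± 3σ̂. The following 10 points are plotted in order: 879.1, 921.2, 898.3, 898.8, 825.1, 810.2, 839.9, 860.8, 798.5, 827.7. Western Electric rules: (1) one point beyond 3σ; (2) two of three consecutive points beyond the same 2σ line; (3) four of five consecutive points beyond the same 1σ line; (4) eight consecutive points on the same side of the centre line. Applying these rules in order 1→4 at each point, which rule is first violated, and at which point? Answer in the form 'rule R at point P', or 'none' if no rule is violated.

rule 3 at point 9

Zone of each point (C = within 1σ̂, B = 1σ̂–2σ̂, A = 2σ̂–3σ̂, * = beyond 3σ̂; sign = side of CL): 1:+C, 2:+B, 3:+C, 4:+C, 5:-B, 6:-A, 7:-B, 8:-C, 9:-A, 10:-B
Rule 3 (four of five consecutive points beyond the same 1σ limit) is satisfied at point 9.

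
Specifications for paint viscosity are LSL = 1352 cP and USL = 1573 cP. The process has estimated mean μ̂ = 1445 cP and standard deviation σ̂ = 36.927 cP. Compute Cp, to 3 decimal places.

0.997

Cp = (USL − LSL) / (6σ̂) = (1573 − 1352) / (6 × 36.927) = 221.0000 / 221.5620 = 0.9975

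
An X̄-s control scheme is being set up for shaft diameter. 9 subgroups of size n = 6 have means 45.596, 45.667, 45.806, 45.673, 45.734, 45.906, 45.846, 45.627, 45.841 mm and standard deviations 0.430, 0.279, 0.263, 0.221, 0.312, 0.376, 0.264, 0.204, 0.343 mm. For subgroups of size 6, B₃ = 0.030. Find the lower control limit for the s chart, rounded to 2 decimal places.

0.01

s̄ = (0.430 + 0.279 + 0.263 + 0.221 + 0.312 + 0.376 + 0.264 + 0.204 + 0.343) / 9 = 0.2991
LCL_s = B₃·s̄ = 0.030 × 0.2991 = 0.0090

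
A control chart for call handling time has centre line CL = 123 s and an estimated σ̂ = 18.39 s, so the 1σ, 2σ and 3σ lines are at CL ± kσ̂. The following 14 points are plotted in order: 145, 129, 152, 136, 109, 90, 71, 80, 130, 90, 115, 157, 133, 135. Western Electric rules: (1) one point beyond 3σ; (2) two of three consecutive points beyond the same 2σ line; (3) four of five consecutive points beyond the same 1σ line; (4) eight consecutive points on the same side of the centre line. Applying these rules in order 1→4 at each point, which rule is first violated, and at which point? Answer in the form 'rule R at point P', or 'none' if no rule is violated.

rule 2 at point 8

Zone of each point (C = within 1σ̂, B = 1σ̂–2σ̂, A = 2σ̂–3σ̂, * = beyond 3σ̂; sign = side of CL): 1:+B, 2:+C, 3:+B, 4:+C, 5:-C, 6:-B, 7:-A, 8:-A, 9:+C, 10:-B, 11:-C, 12:+B, 13:+C, 14:+C
Rule 2 (two of three consecutive points beyond the same 2σ limit) is satisfied at point 8.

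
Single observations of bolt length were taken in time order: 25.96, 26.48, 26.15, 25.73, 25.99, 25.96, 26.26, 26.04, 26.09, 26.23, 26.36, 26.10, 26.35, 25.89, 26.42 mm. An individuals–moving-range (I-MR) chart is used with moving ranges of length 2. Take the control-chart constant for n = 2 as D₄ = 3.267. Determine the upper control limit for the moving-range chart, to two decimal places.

Moving ranges: 0.52, 0.33, 0.42, 0.26, 0.03, 0.30, 0.22, 0.05, 0.14, 0.13, 0.26, 0.25, 0.46, 0.53; M̄R̄ = 3.9000 / 14 = 0.2786
UCL_MR = D₄·M̄R̄ = 3.267 × 0.2786 = 0.9101

0.91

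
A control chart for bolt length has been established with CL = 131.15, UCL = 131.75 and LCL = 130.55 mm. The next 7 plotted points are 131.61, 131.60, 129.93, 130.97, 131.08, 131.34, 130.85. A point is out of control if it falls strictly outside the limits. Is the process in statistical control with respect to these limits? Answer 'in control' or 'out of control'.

out of control

Compare each point to [130.55, 131.75]: sample 3 = 129.93 < LCL.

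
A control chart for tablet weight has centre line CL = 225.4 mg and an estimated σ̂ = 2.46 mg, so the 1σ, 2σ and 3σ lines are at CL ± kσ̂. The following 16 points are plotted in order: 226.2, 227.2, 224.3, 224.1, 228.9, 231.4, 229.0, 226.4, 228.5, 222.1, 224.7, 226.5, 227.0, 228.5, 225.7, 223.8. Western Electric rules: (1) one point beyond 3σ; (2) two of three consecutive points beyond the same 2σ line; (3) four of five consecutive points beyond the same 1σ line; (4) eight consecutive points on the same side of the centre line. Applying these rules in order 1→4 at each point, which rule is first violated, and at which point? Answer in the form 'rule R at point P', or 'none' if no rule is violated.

Zone of each point (C = within 1σ̂, B = 1σ̂–2σ̂, A = 2σ̂–3σ̂, * = beyond 3σ̂; sign = side of CL): 1:+C, 2:+C, 3:-C, 4:-C, 5:+B, 6:+A, 7:+B, 8:+C, 9:+B, 10:-B, 11:-C, 12:+C, 13:+C, 14:+B, 15:+C, 16:-C
Rule 3 (four of five consecutive points beyond the same 1σ limit) is satisfied at point 9.

rule 3 at point 9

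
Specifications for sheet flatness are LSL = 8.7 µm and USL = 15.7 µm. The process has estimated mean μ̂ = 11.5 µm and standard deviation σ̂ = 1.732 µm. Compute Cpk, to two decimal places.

Cpu = (USL − μ̂) / (3σ̂) = (15.7 − 11.5) / (3 × 1.732) = 0.8083; Cpl = (μ̂ − LSL) / (3σ̂) = (11.5 − 8.7) / (3 × 1.732) = 0.5389; Cpk = min(Cpu, Cpl) = 0.5389

0.54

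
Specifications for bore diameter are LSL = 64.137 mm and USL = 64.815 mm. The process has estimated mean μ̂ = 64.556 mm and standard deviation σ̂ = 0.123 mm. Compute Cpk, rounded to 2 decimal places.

Cpu = (USL − μ̂) / (3σ̂) = (64.815 − 64.556) / (3 × 0.123) = 0.7019; Cpl = (μ̂ − LSL) / (3σ̂) = (64.556 − 64.137) / (3 × 0.123) = 1.1355; Cpk = min(Cpu, Cpl) = 0.7019

0.70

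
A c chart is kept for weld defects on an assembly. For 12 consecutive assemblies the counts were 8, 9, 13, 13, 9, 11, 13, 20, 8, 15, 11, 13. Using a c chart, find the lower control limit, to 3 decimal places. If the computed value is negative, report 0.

c̄ = (8 + 9 + 13 + 13 + 9 + 11 + 13 + 20 + 8 + 15 + 11 + 13) / 12 = 143 / 12 = 11.9167
LCL = c̄ − 3√c̄ = 11.9167 − 3 × 3.4521 = 1.5605

1.561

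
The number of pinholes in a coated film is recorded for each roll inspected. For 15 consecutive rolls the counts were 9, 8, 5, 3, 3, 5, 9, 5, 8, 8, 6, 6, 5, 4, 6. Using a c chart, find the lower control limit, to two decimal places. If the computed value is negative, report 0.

0.00

c̄ = (9 + 8 + 5 + 3 + 3 + 5 + 9 + 5 + 8 + 8 + 6 + 6 + 5 + 4 + 6) / 15 = 90 / 15 = 6.0000
LCL = c̄ − 3√c̄ = 6.0000 − 3 × 2.4495 = -1.3485 → 0 (cannot be negative)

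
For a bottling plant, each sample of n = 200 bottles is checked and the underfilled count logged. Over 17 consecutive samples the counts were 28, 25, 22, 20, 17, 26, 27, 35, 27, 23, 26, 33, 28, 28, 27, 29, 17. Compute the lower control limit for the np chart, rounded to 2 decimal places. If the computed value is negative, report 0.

p̄ = Σdᵢ / (k·n) = 438 / (17 × 200) = 0.12882
LCL = np̄ − 3·√(np̄(1−p̄)) = 25.7647 − 3 × 4.7377 = 11.5517

11.55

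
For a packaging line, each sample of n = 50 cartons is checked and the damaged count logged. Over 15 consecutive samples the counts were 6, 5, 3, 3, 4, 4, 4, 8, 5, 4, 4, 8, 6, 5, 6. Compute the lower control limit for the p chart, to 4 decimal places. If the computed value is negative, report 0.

0.0000

p̄ = Σdᵢ / (k·n) = 75 / (15 × 50) = 0.10000
LCL = p̄ − 3·√(p̄(1−p̄)/n) = 0.10000 − 3 × 0.04243 = -0.02728 → 0 (negative, so LCL = 0)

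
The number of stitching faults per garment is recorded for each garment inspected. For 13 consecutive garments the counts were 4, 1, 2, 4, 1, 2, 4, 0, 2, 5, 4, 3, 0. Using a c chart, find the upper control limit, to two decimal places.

7.17

c̄ = (4 + 1 + 2 + 4 + 1 + 2 + 4 + 0 + 2 + 5 + 4 + 3 + 0) / 13 = 32 / 13 = 2.4615
UCL = c̄ + 3√c̄ = 2.4615 + 3 × √2.4615 = 2.4615 + 3 × 1.5689 = 7.1683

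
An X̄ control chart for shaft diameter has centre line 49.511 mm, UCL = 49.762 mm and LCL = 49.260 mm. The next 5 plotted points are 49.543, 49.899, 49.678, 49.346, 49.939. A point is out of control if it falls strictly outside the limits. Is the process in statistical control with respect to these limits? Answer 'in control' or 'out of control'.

Compare each point to [49.260, 49.762]: sample 2 = 49.899 > UCL; sample 5 = 49.939 > UCL.

out of control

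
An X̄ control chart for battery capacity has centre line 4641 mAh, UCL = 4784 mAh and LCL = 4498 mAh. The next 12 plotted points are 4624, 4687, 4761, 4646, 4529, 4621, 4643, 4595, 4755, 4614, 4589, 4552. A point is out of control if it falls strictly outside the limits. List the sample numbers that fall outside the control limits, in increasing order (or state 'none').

All 12 points lie within [4498, 4784].

none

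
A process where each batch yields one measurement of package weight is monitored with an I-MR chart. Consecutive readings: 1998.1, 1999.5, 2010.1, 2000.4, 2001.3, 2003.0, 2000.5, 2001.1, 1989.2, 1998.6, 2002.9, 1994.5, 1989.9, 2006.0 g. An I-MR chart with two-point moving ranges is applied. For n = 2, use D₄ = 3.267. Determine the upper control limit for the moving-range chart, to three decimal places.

20.632

Moving ranges: 1.4, 10.6, 9.7, 0.9, 1.7, 2.5, 0.6, 11.9, 9.4, 4.3, 8.4, 4.6, 16.1; M̄R̄ = 82.1000 / 13 = 6.3154
UCL_MR = D₄·M̄R̄ = 3.267 × 6.3154 = 20.6324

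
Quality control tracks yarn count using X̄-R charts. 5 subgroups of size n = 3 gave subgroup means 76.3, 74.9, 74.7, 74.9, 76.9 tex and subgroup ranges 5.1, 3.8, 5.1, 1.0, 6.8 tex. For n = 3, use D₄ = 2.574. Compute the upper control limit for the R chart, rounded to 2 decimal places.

11.22

R̄ = (5.1 + 3.8 + 5.1 + 1.0 + 6.8) / 5 = 21.8000 / 5 = 4.3600
UCL_R = D₄·R̄ = 2.574 × 4.3600 = 11.2226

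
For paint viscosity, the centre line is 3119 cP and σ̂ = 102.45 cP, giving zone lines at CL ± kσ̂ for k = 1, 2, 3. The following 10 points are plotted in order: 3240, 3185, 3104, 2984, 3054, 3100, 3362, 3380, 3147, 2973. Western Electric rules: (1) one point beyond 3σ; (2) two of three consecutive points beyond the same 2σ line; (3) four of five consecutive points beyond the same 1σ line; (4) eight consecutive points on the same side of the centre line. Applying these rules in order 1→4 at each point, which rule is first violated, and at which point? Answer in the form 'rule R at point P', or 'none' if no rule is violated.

rule 2 at point 8

Zone of each point (C = within 1σ̂, B = 1σ̂–2σ̂, A = 2σ̂–3σ̂, * = beyond 3σ̂; sign = side of CL): 1:+B, 2:+C, 3:-C, 4:-B, 5:-C, 6:-C, 7:+A, 8:+A, 9:+C, 10:-B
Rule 2 (two of three consecutive points beyond the same 2σ limit) is satisfied at point 8.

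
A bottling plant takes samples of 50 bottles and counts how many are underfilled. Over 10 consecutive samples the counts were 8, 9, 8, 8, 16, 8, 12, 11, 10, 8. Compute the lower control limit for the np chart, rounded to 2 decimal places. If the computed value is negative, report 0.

p̄ = Σdᵢ / (k·n) = 98 / (10 × 50) = 0.19600
LCL = np̄ − 3·√(np̄(1−p̄)) = 9.8000 − 3 × 2.8070 = 1.3790

1.38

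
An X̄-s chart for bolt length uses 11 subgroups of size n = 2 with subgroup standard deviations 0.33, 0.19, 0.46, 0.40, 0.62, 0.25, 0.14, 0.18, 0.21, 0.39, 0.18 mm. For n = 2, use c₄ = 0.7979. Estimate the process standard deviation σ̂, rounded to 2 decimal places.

0.38

s̄ = (0.33 + 0.19 + 0.46 + 0.40 + 0.62 + 0.25 + 0.14 + 0.18 + 0.21 + 0.39 + 0.18) / 11 = 0.3045
σ̂ = s̄ / c₄ = 0.3045 / 0.7979 = 0.3817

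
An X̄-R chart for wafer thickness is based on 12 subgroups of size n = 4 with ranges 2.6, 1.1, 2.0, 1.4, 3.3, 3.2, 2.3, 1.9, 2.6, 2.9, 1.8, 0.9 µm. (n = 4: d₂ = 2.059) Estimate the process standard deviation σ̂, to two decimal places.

1.05

R̄ = (2.6 + 1.1 + 2.0 + 1.4 + 3.3 + 3.2 + 2.3 + 1.9 + 2.6 + 2.9 + 1.8 + 0.9) / 12 = 2.1667
σ̂ = R̄ / d₂ = 2.1667 / 2.059 = 1.0523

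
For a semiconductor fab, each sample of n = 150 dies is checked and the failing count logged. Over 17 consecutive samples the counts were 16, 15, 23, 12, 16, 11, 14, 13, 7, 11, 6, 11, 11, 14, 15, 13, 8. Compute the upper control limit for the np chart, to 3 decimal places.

p̄ = Σdᵢ / (k·n) = 216 / (17 × 150) = 0.08471
UCL = np̄ + 3·√(np̄(1−p̄)) = 12.7059 + 3 × √(12.7059×0.91529) = 12.7059 + 3 × 3.4102 = 22.9366

22.937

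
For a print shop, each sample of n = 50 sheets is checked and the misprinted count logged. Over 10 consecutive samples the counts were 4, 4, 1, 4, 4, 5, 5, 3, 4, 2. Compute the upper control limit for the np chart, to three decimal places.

p̄ = Σdᵢ / (k·n) = 36 / (10 × 50) = 0.07200
UCL = np̄ + 3·√(np̄(1−p̄)) = 3.6000 + 3 × √(3.6000×0.92800) = 3.6000 + 3 × 1.8278 = 9.0834

9.083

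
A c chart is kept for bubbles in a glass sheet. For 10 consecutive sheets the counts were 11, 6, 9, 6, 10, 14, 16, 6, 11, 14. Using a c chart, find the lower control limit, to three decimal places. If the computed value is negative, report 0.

0.672

c̄ = (11 + 6 + 9 + 6 + 10 + 14 + 16 + 6 + 11 + 14) / 10 = 103 / 10 = 10.3000
LCL = c̄ − 3√c̄ = 10.3000 − 3 × 3.2094 = 0.6719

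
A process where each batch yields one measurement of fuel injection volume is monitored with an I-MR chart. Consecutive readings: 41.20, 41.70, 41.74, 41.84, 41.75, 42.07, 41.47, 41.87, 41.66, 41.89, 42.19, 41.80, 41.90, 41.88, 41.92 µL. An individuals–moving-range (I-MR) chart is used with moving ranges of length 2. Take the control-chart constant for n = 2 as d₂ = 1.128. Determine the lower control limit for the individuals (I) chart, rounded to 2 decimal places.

41.16

X̄ = (41.20 + 41.70 + 41.74 + 41.84 + 41.75 + 42.07 + 41.47 + 41.87 + 41.66 + 41.89 + 42.19 + 41.80 + 41.90 + 41.88 + 41.92) / 15 = 41.7920
Moving ranges: 0.50, 0.04, 0.10, 0.09, 0.32, 0.60, 0.40, 0.21, 0.23, 0.30, 0.39, 0.10, 0.02, 0.04; M̄R̄ = 3.3400 / 14 = 0.2386
LCL = X̄ − 3·M̄R̄/d₂ = 41.7920 − 3 × 0.2386 / 1.128 = 41.1575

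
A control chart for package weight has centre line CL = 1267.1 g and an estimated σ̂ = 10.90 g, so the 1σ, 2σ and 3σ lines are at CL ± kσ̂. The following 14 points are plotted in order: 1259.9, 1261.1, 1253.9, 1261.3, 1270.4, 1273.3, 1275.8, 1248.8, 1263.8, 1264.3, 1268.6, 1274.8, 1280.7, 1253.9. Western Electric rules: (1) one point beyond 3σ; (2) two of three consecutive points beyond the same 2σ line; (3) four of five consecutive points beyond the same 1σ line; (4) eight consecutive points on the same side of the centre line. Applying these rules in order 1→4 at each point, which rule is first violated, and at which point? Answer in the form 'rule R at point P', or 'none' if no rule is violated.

Zone of each point (C = within 1σ̂, B = 1σ̂–2σ̂, A = 2σ̂–3σ̂, * = beyond 3σ̂; sign = side of CL): 1:-C, 2:-C, 3:-B, 4:-C, 5:+C, 6:+C, 7:+C, 8:-B, 9:-C, 10:-C, 11:+C, 12:+C, 13:+B, 14:-B
No rule fires across all 14 points.

none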